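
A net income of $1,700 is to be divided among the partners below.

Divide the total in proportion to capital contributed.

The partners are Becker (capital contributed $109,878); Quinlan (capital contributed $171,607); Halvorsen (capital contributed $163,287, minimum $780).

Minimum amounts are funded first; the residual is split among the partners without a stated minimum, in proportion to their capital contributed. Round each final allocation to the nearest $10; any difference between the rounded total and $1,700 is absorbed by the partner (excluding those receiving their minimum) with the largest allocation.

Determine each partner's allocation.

Becker: $360; Quinlan: $560; Halvorsen: $780

Guaranteed amounts: Halvorsen $780. Remaining pool $920.
Remaining pool split over remaining capital contributed 281,485: Becker 359.12 → $360; Quinlan 560.88 → $560.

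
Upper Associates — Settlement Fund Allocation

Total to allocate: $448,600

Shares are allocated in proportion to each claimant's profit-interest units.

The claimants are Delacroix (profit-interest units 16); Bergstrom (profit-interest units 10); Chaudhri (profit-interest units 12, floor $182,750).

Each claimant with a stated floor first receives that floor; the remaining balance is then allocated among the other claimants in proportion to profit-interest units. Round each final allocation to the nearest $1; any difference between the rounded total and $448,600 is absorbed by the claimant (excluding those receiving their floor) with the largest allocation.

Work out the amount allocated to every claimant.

Delacroix: $163,600 | Bergstrom: $102,250 | Chaudhri: $182,750

Fund the minimums — Chaudhri $182,750. Remaining pool $265,850.
Remaining pool split over remaining profit-interest units 26: Delacroix 163,600.00 → $163,600; Bergstrom 102,250.00 → $102,250.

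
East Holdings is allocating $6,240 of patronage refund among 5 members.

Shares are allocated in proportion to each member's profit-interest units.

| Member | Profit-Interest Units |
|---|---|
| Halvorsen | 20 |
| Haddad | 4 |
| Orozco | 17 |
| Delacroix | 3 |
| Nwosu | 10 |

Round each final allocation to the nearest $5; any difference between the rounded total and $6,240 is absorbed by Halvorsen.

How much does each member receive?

Halvorsen: $2,315; Haddad: $460; Orozco: $1,965; Delacroix: $345; Nwosu: $1,155

Profit-interest units total: 54.
Pro-rata amounts: Halvorsen 20/54 × $6,240 = 2,311.11; Haddad 4/54 × $6,240 = 462.22; Orozco 17/54 × $6,240 = 1,964.44; Delacroix 3/54 × $6,240 = 346.67; Nwosu 10/54 × $6,240 = 1,155.56.
Rounded to nearest $5: Halvorsen $2,310; Haddad $460; Orozco $1,965; Delacroix $345; Nwosu $1,155. Sum = $6,235.
Difference $6,240 − $6,235 = +$5 applied to Halvorsen: Halvorsen becomes $2,315.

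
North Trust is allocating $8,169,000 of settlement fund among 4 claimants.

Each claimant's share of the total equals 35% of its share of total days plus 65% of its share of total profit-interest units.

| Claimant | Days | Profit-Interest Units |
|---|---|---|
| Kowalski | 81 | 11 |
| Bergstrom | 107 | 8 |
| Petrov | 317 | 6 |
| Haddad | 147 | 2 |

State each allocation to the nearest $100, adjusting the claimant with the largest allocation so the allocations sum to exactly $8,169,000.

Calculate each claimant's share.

Days total 652; profit-interest units total 27.
Blended shares (35% days + 65% profit-interest units): Kowalski 0.3083; Bergstrom 0.2500; Petrov 0.3146; Haddad 0.1271.
Proportional shares: Kowalski 2,518,473.37; Bergstrom 2,042,505.22; Petrov 2,570,074.87; Haddad 1,037,946.53.
At nearest $100: Kowalski $2,518,500; Bergstrom $2,042,500; Petrov $2,570,100; Haddad $1,037,900. Sum = $8,169,000.
Sum already equals the total — no adjustment.

Kowalski: $2,518,500 | Bergstrom: $2,042,500 | Petrov: $2,570,100 | Haddad: $1,037,900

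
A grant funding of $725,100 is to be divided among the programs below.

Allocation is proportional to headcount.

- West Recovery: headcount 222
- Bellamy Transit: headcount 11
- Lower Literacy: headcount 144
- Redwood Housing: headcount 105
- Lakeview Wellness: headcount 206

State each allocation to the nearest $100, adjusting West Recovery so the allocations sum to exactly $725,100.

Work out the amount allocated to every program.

West Recovery: $233,900; Bellamy Transit: $11,600; Lower Literacy: $151,800; Redwood Housing: $110,700; Lakeview Wellness: $217,100

Sum of headcount: 688.
Proportional shares: West Recovery 222/688 × $725,100 = 233,971.22; Bellamy Transit 11/688 × $725,100 = 11,593.17; Lower Literacy 144/688 × $725,100 = 151,765.12; Redwood Housing 105/688 × $725,100 = 110,662.06; Lakeview Wellness 206/688 × $725,100 = 217,108.43.
Rounded to nearest $100: West Recovery $234,000; Bellamy Transit $11,600; Lower Literacy $151,800; Redwood Housing $110,700; Lakeview Wellness $217,100. Sum = $725,200.
Difference $725,100 − $725,200 = −$100 applied to West Recovery: West Recovery becomes $233,900.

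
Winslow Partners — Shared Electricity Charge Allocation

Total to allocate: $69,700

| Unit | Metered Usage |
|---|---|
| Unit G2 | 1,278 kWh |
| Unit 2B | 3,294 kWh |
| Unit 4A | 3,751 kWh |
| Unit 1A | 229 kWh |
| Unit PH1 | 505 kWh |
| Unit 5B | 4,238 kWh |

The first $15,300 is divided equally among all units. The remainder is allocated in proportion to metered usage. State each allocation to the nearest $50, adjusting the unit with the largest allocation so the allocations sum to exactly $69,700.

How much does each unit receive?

Unit G2: $7,800 · Unit 2B: $16,050 · Unit 4A: $17,900 · Unit 1A: $3,500 · Unit PH1: $4,600 · Unit 5B: $19,850

First tranche $15,300 split equally: $2,550 each.
Remainder $54,400 by metered usage (total 13,295): Unit G2 5,229.27 → $5,250; Unit 2B 13,478.27 → $13,500; Unit 4A 15,348.21 → $15,350; Unit 1A 937.01 → $950; Unit PH1 2,066.34 → $2,050; Unit 5B 17,340.90 → $17,350.
Rounding difference −$50 on remainder applied to Unit 5B.
Totals: Unit G2 $2,550 + $5,250 = $7,800; Unit 2B $2,550 + $13,500 = $16,050; Unit 4A $2,550 + $15,350 = $17,900; Unit 1A $2,550 + $950 = $3,500; Unit PH1 $2,550 + $2,050 = $4,600; Unit 5B $2,550 + $17,300 = $19,850.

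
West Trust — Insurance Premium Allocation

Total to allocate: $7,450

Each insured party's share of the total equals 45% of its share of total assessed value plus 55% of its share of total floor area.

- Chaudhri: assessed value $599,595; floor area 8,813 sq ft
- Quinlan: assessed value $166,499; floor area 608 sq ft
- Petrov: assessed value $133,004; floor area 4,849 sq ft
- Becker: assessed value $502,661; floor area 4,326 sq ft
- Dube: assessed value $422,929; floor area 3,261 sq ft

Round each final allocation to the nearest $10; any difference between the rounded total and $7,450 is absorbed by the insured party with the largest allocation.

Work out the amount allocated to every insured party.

Chaudhri: $2,760; Quinlan: $420; Petrov: $1,150; Becker: $1,730; Dube: $1,390

Totals — assessed value 1,824,688, floor area 21,857.
Blended shares (45% assessed value + 55% floor area): Chaudhri 0.3696; Quinlan 0.0564; Petrov 0.1548; Becker 0.2328; Dube 0.1864.
Unrounded shares: Chaudhri 2,753.80; Quinlan 419.89; Petrov 1,153.40; Becker 1,734.53; Dube 1,388.38.
At nearest $10: Chaudhri $2,750; Quinlan $420; Petrov $1,150; Becker $1,730; Dube $1,390. Sum = $7,440.
Difference $7,450 − $7,440 = +$10 applied to largest allocation (Chaudhri): Chaudhri becomes $2,760.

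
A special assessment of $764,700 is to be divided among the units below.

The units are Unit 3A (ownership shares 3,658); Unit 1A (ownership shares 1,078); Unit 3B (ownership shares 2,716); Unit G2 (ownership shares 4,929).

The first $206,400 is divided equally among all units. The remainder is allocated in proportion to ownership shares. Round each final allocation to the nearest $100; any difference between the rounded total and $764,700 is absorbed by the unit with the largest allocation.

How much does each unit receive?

Unit 3A: $216,600 | Unit 1A: $100,200 | Unit 3B: $174,100 | Unit G2: $273,800

First tranche $206,400 split equally: $51,600 each.
Remainder $558,300 by ownership shares (total 12,381): Unit 3A 164,951.25 → $165,000; Unit 1A 48,610.56 → $48,600; Unit 3B 122,473.37 → $122,500; Unit G2 222,264.82 → $222,300.
Rounding difference −$100 on remainder applied to Unit G2.
Totals: Unit 3A $51,600 + $165,000 = $216,600; Unit 1A $51,600 + $48,600 = $100,200; Unit 3B $51,600 + $122,500 = $174,100; Unit G2 $51,600 + $222,200 = $273,800.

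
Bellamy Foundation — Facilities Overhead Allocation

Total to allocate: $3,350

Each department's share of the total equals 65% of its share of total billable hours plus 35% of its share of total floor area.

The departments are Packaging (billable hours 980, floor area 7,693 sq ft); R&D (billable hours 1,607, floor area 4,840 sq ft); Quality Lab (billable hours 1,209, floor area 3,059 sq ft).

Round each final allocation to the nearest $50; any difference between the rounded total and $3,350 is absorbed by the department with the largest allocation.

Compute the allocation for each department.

Packaging: $1,150 | R&D: $1,300 | Quality Lab: $900

Billable hours total 3,796; floor area total 15,592.
Combined weights (65% billable hours + 35% floor area): Packaging 0.3405; R&D 0.3838; Quality Lab 0.2757.
Proportional shares: Packaging 1,140.66; R&D 1,285.79; Quality Lab 923.55.
At nearest $50: Packaging $1,150; R&D $1,300; Quality Lab $900. Sum = $3,350.
No rounding difference to absorb.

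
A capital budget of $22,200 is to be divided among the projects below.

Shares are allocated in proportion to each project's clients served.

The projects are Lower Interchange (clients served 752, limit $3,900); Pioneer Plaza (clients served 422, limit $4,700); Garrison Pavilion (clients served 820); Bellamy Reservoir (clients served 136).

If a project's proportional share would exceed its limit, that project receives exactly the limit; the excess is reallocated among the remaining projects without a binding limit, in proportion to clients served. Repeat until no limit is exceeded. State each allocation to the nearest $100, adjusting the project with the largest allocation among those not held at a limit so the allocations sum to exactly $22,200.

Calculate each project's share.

Lower Interchange: $3,900 | Pioneer Plaza: $4,700 | Garrison Pavilion: $11,700 | Bellamy Reservoir: $1,900

Combined clients served = 2,130.
Unconstrained shares: Lower Interchange 7,837.75; Pioneer Plaza 4,398.31; Garrison Pavilion 8,546.48; Bellamy Reservoir 1,417.46.
Held at cap: Lower Interchange ($3,900); balance $18,300 reallocated over remaining clients served 1,378.
Held at cap: Pioneer Plaza ($4,700); balance $13,600 reallocated over remaining clients served 956.
Shares after redistribution: Garrison Pavilion 11,665.27 → $11,700; Bellamy Reservoir 1,934.73 → $1,900.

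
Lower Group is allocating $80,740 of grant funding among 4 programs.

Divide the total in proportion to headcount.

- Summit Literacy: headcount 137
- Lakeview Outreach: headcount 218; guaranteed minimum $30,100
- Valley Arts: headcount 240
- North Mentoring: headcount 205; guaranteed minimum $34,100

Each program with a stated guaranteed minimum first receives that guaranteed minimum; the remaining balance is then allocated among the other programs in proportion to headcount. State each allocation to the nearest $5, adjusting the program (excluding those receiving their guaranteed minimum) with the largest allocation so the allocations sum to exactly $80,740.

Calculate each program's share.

Minimums first: Lakeview Outreach $30,100; North Mentoring $34,100. Remaining pool $16,540.
Remaining pool split over remaining headcount 377: Summit Literacy 6,010.56 → $6,010; Valley Arts 10,529.44 → $10,530.

Summit Literacy: $6,010 | Lakeview Outreach: $30,100 | Valley Arts: $10,530 | North Mentoring: $34,100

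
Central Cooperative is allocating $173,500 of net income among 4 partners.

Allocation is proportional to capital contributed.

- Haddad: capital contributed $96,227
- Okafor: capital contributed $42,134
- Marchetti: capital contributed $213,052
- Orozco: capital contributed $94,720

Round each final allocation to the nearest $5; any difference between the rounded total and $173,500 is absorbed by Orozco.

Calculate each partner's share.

Haddad: $37,420 | Okafor: $16,385 | Marchetti: $82,855 | Orozco: $36,840

Capital contributed total: 446,133.
Pro-rata amounts: Haddad 96,227/446,133 × $173,500 = 37,422.44; Okafor 42,134/446,133 × $173,500 = 16,385.81; Marchetti 213,052/446,133 × $173,500 = 82,855.39; Orozco 94,720/446,133 × $173,500 = 36,836.37.
After rounding ($5): Haddad $37,420; Okafor $16,385; Marchetti $82,855; Orozco $36,835. Sum = $173,495.
Difference $173,500 − $173,495 = +$5 applied to Orozco: Orozco becomes $36,840.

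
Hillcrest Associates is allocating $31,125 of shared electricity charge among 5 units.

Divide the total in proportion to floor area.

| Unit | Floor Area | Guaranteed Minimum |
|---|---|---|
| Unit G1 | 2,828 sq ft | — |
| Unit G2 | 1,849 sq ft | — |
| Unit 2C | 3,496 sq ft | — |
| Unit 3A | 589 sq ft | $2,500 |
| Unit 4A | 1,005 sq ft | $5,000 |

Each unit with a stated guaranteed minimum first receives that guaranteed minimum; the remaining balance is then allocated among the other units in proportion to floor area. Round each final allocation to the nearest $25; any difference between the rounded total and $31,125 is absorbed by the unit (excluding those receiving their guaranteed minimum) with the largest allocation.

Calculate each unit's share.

Guaranteed amounts: Unit 3A $2,500; Unit 4A $5,000. Residual $23,625.
Residual split over remaining floor area 8,173: Unit G1 8,174.66 → $8,175; Unit G2 5,344.75 → $5,350; Unit 2C 10,105.59 → $10,100.

Unit G1: $8,175; Unit G2: $5,350; Unit 2C: $10,100; Unit 3A: $2,500; Unit 4A: $5,000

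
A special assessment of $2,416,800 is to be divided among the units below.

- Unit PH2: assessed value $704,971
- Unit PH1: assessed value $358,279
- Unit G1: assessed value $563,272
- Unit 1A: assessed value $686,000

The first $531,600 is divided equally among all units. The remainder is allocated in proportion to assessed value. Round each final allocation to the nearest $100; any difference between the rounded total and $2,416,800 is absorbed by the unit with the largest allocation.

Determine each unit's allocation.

First tranche $531,600 split equally: $132,900 each.
Remainder $1,885,200 by assessed value (total 2,312,522): Unit PH2 574,702.13 → $574,700; Unit PH1 292,074.01 → $292,100; Unit G1 459,187.14 → $459,200; Unit 1A 559,236.71 → $559,200.
Totals: Unit PH2 $132,900 + $574,700 = $707,600; Unit PH1 $132,900 + $292,100 = $425,000; Unit G1 $132,900 + $459,200 = $592,100; Unit 1A $132,900 + $559,200 = $692,100.

Unit PH2: $707,600 | Unit PH1: $425,000 | Unit G1: $592,100 | Unit 1A: $692,100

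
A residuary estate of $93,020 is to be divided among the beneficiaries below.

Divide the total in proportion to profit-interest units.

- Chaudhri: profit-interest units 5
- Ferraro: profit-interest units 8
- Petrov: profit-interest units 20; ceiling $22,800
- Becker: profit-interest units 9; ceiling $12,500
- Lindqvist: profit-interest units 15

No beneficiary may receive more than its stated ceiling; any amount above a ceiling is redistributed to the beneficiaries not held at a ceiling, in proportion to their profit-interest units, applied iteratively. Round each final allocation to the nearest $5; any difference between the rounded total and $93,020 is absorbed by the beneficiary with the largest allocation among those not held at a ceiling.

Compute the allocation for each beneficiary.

Combined profit-interest units = 57.
Unconstrained shares: Chaudhri 8,159.65; Ferraro 13,055.44; Petrov 32,638.60; Becker 14,687.37; Lindqvist 24,478.95.
Capped: Petrov ($22,800), Becker ($12,500); balance $57,720 reallocated over remaining profit-interest units 28.
Remaining shares: Chaudhri 10,307.14 → $10,305; Ferraro 16,491.43 → $16,490; Lindqvist 30,921.43 → $30,920.
Rounding difference +$5 applied to Lindqvist → $30,925.

Chaudhri: $10,305; Ferraro: $16,490; Petrov: $22,800; Becker: $12,500; Lindqvist: $30,925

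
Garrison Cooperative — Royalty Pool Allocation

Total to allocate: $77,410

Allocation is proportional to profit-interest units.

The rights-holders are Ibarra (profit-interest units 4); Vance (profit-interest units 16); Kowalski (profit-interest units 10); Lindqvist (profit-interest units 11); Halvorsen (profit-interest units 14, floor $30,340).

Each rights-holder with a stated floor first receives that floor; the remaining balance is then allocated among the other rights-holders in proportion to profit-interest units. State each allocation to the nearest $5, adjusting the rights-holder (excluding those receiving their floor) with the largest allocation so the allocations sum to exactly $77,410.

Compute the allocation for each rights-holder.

Minimums first: Halvorsen $30,340. Balance $47,070.
Balance split over remaining profit-interest units 41: Ibarra 4,592.20 → $4,590; Vance 18,368.78 → $18,370; Kowalski 11,480.49 → $11,480; Lindqvist 12,628.54 → $12,630.

Ibarra: $4,590; Vance: $18,370; Kowalski: $11,480; Lindqvist: $12,630; Halvorsen: $30,340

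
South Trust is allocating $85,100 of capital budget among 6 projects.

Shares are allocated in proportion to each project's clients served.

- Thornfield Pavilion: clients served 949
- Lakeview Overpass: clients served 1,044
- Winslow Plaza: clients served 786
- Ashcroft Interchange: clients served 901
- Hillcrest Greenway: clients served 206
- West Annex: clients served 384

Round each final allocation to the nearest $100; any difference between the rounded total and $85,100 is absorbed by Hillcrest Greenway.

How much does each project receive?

Clients served total: 4,270.
Proportional shares: Thornfield Pavilion 949/4,270 × $85,100 = 18,913.33; Lakeview Overpass 1,044/4,270 × $85,100 = 20,806.65; Winslow Plaza 786/4,270 × $85,100 = 15,664.78; Ashcroft Interchange 901/4,270 × $85,100 = 17,956.70; Hillcrest Greenway 206/4,270 × $85,100 = 4,105.53; West Annex 384/4,270 × $85,100 = 7,653.02.
After rounding ($100): Thornfield Pavilion $18,900; Lakeview Overpass $20,800; Winslow Plaza $15,700; Ashcroft Interchange $18,000; Hillcrest Greenway $4,100; West Annex $7,700. Sum = $85,200.
Difference $85,100 − $85,200 = −$100 applied to Hillcrest Greenway: Hillcrest Greenway becomes $4,000.

Thornfield Pavilion: $18,900; Lakeview Overpass: $20,800; Winslow Plaza: $15,700; Ashcroft Interchange: $18,000; Hillcrest Greenway: $4,000; West Annex: $7,700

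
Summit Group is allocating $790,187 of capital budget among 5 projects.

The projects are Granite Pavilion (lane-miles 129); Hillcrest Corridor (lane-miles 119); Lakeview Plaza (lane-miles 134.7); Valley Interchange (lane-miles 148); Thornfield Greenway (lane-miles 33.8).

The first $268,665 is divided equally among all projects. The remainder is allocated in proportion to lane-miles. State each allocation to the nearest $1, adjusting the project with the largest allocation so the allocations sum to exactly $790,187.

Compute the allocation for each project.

First tranche $268,665 split equally: $53,733 each.
Remainder $521,522 by lane-miles (total 564.5): Granite Pavilion 119,178.63 → $119,179; Hillcrest Corridor 109,939.98 → $109,940; Lakeview Plaza 124,444.67 → $124,445; Valley Interchange 136,732.07 → $136,732; Thornfield Greenway 31,226.65 → $31,227.
Rounding difference −$1 on remainder applied to Valley Interchange.
Totals: Granite Pavilion $53,733 + $119,179 = $172,912; Hillcrest Corridor $53,733 + $109,940 = $163,673; Lakeview Plaza $53,733 + $124,445 = $178,178; Valley Interchange $53,733 + $136,731 = $190,464; Thornfield Greenway $53,733 + $31,227 = $84,960.

Granite Pavilion: $172,912; Hillcrest Corridor: $163,673; Lakeview Plaza: $178,178; Valley Interchange: $190,464; Thornfield Greenway: $84,960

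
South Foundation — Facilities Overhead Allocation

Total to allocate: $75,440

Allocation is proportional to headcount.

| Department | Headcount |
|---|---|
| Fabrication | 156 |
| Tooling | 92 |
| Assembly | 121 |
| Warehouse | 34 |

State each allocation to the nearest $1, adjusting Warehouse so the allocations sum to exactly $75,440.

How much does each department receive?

Fabrication: $29,203 | Tooling: $17,222 | Assembly: $22,651 | Warehouse: $6,364

Combined headcount = 403.
Pro-rata amounts: Fabrication 156/403 × $75,440 = 29,202.58; Tooling 92/403 × $75,440 = 17,222.03; Assembly 121/403 × $75,440 = 22,650.72; Warehouse 34/403 × $75,440 = 6,364.67.
At nearest $1: Fabrication $29,203; Tooling $17,222; Assembly $22,651; Warehouse $6,365. Sum = $75,441.
Difference $75,440 − $75,441 = −$1 applied to Warehouse: Warehouse becomes $6,364.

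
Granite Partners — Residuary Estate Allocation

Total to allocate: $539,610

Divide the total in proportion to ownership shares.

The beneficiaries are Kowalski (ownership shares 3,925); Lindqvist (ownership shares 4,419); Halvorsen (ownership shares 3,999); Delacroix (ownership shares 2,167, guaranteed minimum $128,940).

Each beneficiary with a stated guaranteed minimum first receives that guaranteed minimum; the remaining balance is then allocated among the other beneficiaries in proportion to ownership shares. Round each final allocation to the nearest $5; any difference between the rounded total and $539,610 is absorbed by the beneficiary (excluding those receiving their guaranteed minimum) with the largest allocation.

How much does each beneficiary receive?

Guaranteed amounts: Delacroix $128,940. Residual $410,670.
Residual split over remaining ownership shares 12,343: Kowalski 130,590.60 → $130,590; Lindqvist 147,026.71 → $147,025; Halvorsen 133,052.69 → $133,055.

Kowalski: $130,590; Lindqvist: $147,025; Halvorsen: $133,055; Delacroix: $128,940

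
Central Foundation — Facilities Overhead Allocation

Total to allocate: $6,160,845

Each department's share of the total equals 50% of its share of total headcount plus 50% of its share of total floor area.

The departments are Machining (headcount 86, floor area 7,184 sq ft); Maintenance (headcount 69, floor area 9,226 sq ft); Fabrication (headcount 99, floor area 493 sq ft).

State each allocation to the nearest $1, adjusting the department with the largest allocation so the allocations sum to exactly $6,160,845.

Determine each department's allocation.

Totals — headcount 254, floor area 16,903.
Composite weights (50% headcount + 50% floor area): Machining 0.3818; Maintenance 0.4087; Fabrication 0.2095.
Proportional shares: Machining 2,352,198.26; Maintenance 2,518,164.72; Fabrication 1,290,482.01.
Rounded to nearest $1: Machining $2,352,198; Maintenance $2,518,165; Fabrication $1,290,482. Sum = $6,160,845.
No rounding difference to absorb.

Machining: $2,352,198 | Maintenance: $2,518,165 | Fabrication: $1,290,482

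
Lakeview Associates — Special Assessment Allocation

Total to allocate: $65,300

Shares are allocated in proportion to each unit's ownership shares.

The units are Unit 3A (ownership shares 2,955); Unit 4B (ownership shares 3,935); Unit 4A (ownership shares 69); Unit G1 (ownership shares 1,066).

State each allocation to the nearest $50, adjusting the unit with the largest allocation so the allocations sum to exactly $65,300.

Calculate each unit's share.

Ownership shares total: 8,025.
Raw shares: Unit 3A 2,955/8,025 × $65,300 = 24,045.05; Unit 4B 3,935/8,025 × $65,300 = 32,019.38; Unit 4A 69/8,025 × $65,300 = 561.46; Unit G1 1,066/8,025 × $65,300 = 8,674.12.
Rounded to nearest $50: Unit 3A $24,050; Unit 4B $32,000; Unit 4A $550; Unit G1 $8,650. Sum = $65,250.
Difference $65,300 − $65,250 = +$50 applied to largest allocation (Unit 4B): Unit 4B becomes $32,050.

Unit 3A: $24,050 · Unit 4B: $32,050 · Unit 4A: $550 · Unit G1: $8,650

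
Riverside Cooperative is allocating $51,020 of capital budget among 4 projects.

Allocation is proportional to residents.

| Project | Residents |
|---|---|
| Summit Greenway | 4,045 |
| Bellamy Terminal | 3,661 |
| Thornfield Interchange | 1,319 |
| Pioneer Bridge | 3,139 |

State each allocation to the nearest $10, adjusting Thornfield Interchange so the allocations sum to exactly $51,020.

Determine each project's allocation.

Total residents = 12,164.
Pro-rata amounts: Summit Greenway 4,045/12,164 × $51,020 = 16,966.12; Bellamy Terminal 3,661/12,164 × $51,020 = 15,355.49; Thornfield Interchange 1,319/12,164 × $51,020 = 5,532.34; Pioneer Bridge 3,139/12,164 × $51,020 = 13,166.05.
At nearest $10: Summit Greenway $16,970; Bellamy Terminal $15,360; Thornfield Interchange $5,530; Pioneer Bridge $13,170. Sum = $51,030.
Difference $51,020 − $51,030 = −$10 applied to Thornfield Interchange: Thornfield Interchange becomes $5,520.

Summit Greenway: $16,970 | Bellamy Terminal: $15,360 | Thornfield Interchange: $5,520 | Pioneer Bridge: $13,170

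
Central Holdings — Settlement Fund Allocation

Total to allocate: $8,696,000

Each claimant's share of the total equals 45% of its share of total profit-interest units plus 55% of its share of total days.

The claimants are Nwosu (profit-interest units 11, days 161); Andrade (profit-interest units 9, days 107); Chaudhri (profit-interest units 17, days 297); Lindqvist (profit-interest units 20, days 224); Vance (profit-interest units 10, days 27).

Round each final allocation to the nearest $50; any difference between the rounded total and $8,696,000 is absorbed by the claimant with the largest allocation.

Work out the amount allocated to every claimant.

Nwosu: $1,586,150; Andrade: $1,152,800; Chaudhri: $2,733,700; Lindqvist: $2,481,050; Vance: $742,300

Totals — profit-interest units 67, days 816.
Blended shares (45% profit-interest units + 55% days): Nwosu 0.1824; Andrade 0.1326; Chaudhri 0.3144; Lindqvist 0.2853; Vance 0.0854.
Proportional shares: Nwosu 1,586,130.87; Andrade 1,152,810.10; Chaudhri 2,733,700.02; Lindqvist 2,481,044.89; Vance 742,314.11.
After rounding ($50): Nwosu $1,586,150; Andrade $1,152,800; Chaudhri $2,733,700; Lindqvist $2,481,050; Vance $742,300. Sum = $8,696,000.
No rounding difference to absorb.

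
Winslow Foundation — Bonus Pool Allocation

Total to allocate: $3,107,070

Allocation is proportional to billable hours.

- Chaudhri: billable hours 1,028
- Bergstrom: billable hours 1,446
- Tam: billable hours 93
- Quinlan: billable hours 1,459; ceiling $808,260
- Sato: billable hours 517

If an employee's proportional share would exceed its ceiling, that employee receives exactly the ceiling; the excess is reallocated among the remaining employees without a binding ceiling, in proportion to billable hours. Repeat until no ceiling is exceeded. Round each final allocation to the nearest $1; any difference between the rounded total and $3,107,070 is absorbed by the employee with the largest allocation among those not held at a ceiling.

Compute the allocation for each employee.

Chaudhri: $766,270; Bergstrom: $1,077,847; Tam: $69,322; Quinlan: $808,260; Sato: $385,371

Total billable hours = 4,543.
Pro-rata shares before constraints: Chaudhri 703,074.61; Bergstrom 988,955.14; Tam 63,605.00; Quinlan 997,846.17; Sato 353,589.08.
Capped: Quinlan ($808,260); residual $2,298,810 reallocated over remaining billable hours 3,084.
Shares after redistribution: Chaudhri 766,270.00 → $766,270; Bergstrom 1,077,846.71 → $1,077,847; Tam 69,322.09 → $69,322; Sato 385,371.20 → $385,371.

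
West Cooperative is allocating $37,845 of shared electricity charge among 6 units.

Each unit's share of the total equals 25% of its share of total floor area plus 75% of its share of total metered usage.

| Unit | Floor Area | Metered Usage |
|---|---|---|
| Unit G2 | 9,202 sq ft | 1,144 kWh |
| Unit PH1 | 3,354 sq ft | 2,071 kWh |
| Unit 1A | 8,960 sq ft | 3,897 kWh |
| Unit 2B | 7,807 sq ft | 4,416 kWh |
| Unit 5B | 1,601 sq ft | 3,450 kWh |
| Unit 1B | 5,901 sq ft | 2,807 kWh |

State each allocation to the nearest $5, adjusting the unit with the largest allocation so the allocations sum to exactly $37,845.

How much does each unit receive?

Unit G2: $4,190 · Unit PH1: $4,165 · Unit 1A: $8,520 · Unit 2B: $9,060 · Unit 5B: $5,915 · Unit 1B: $5,995

Totals — floor area 36,825, metered usage 17,785.
Combined weights (25% floor area + 75% metered usage): Unit G2 0.1107; Unit PH1 0.1101; Unit 1A 0.2252; Unit 2B 0.2392; Unit 5B 0.1564; Unit 1B 0.1584.
Raw shares: Unit G2 4,189.97; Unit PH1 4,166.91; Unit 1A 8,521.41; Unit 2B 9,053.47; Unit 5B 5,917.32; Unit 1B 5,995.91.
After rounding ($5): Unit G2 $4,190; Unit PH1 $4,165; Unit 1A $8,520; Unit 2B $9,055; Unit 5B $5,915; Unit 1B $5,995. Sum = $37,840.
Difference $37,845 − $37,840 = +$5 applied to largest allocation (Unit 2B): Unit 2B becomes $9,060.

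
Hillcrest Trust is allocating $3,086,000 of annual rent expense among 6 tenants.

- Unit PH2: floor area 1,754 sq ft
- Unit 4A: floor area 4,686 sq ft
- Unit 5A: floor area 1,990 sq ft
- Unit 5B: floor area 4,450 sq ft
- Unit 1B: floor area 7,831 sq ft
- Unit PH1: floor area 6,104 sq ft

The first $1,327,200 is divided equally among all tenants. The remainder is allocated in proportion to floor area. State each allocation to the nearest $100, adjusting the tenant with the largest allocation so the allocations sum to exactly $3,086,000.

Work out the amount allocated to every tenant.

$1,327,200 shared equally gives $221,200 per tenant.
Remainder $1,758,800 by floor area (total 26,815): Unit PH2 115,045.13 → $115,000; Unit 4A 307,355.47 → $307,400; Unit 5A 130,524.41 → $130,500; Unit 5B 291,876.19 → $291,900; Unit 1B 513,636.50 → $513,600; Unit PH1 400,362.30 → $400,400.
Totals: Unit PH2 $221,200 + $115,000 = $336,200; Unit 4A $221,200 + $307,400 = $528,600; Unit 5A $221,200 + $130,500 = $351,700; Unit 5B $221,200 + $291,900 = $513,100; Unit 1B $221,200 + $513,600 = $734,800; Unit PH1 $221,200 + $400,400 = $621,600.

Unit PH2: $336,200 · Unit 4A: $528,600 · Unit 5A: $351,700 · Unit 5B: $513,100 · Unit 1B: $734,800 · Unit PH1: $621,600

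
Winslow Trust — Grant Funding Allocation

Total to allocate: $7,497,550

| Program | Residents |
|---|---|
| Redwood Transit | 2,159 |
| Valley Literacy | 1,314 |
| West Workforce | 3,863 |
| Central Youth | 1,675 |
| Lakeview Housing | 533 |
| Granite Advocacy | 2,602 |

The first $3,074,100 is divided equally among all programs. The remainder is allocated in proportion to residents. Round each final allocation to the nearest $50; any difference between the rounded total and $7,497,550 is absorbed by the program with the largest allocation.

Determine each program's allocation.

$3,074,100 shared equally gives $512,350 per program.
Remainder $4,423,450 by residents (total 12,146): Redwood Transit 786,285.90 → $786,300; Valley Literacy 478,545.47 → $478,550; West Workforce 1,406,865.42 → $1,406,850; Central Youth 610,018.01 → $610,000; Lakeview Housing 194,113.19 → $194,100; Granite Advocacy 947,622.01 → $947,600.
Rounding difference +$50 on remainder applied to West Workforce.
Totals: Redwood Transit $512,350 + $786,300 = $1,298,650; Valley Literacy $512,350 + $478,550 = $990,900; West Workforce $512,350 + $1,406,900 = $1,919,250; Central Youth $512,350 + $610,000 = $1,122,350; Lakeview Housing $512,350 + $194,100 = $706,450; Granite Advocacy $512,350 + $947,600 = $1,459,950.

Redwood Transit: $1,298,650 · Valley Literacy: $990,900 · West Workforce: $1,919,250 · Central Youth: $1,122,350 · Lakeview Housing: $706,450 · Granite Advocacy: $1,459,950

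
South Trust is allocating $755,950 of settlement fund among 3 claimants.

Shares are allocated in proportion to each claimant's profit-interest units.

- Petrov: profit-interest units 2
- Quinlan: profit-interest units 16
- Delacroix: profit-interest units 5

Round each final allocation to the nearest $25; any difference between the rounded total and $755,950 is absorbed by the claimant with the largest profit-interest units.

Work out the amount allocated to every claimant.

Sum of profit-interest units: 23.
Proportional shares: Petrov 2/23 × $755,950 = 65,734.78; Quinlan 16/23 × $755,950 = 525,878.26; Delacroix 5/23 × $755,950 = 164,336.96.
After rounding ($25): Petrov $65,725; Quinlan $525,875; Delacroix $164,325. Sum = $755,925.
Difference $755,950 − $755,925 = +$25 applied to largest profit-interest units (Quinlan): Quinlan becomes $525,900.

Petrov: $65,725 · Quinlan: $525,900 · Delacroix: $164,325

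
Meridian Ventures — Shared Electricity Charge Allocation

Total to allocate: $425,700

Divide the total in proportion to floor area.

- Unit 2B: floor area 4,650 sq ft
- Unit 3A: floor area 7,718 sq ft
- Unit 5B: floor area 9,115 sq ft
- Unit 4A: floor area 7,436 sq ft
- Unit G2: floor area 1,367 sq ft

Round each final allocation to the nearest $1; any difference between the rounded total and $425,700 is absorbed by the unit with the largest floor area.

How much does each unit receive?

Floor area total: 30,286.
Pro-rata amounts: Unit 2B 4,650/30,286 × $425,700 = 65,360.40; Unit 3A 7,718/30,286 × $425,700 = 108,484.20; Unit 5B 9,115/30,286 × $425,700 = 128,120.44; Unit 4A 7,436/30,286 × $425,700 = 104,520.41; Unit G2 1,367/30,286 × $425,700 = 19,214.55.
After rounding ($1): Unit 2B $65,360; Unit 3A $108,484; Unit 5B $128,120; Unit 4A $104,520; Unit G2 $19,215. Sum = $425,699.
Difference $425,700 − $425,699 = +$1 applied to largest floor area (Unit 5B): Unit 5B becomes $128,121.

Unit 2B: $65,360 | Unit 3A: $108,484 | Unit 5B: $128,121 | Unit 4A: $104,520 | Unit G2: $19,215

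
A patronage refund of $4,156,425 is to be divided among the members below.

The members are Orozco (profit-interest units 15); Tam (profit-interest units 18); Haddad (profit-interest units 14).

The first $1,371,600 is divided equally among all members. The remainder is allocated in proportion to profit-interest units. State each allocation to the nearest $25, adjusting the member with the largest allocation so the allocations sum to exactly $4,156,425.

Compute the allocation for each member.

Orozco: $1,345,975; Tam: $1,523,725; Haddad: $1,286,725

First tranche $1,371,600 split equally: $457,200 each.
Remainder $2,784,825 by profit-interest units (total 47): Orozco 888,773.94 → $888,775; Tam 1,066,528.72 → $1,066,525; Haddad 829,522.34 → $829,525.
Totals: Orozco $457,200 + $888,775 = $1,345,975; Tam $457,200 + $1,066,525 = $1,523,725; Haddad $457,200 + $829,525 = $1,286,725.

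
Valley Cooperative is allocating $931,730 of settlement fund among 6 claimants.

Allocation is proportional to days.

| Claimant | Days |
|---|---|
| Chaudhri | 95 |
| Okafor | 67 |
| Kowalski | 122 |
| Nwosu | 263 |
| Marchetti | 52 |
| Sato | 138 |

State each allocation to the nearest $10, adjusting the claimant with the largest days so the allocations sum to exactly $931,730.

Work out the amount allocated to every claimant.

Total days = 95 + 67 + 122 + 263 + 52 + 138 = 737.
Pro-rata amounts: Chaudhri 120,100.88; Okafor 84,702.73; Kowalski 154,234.82; Nwosu 332,489.81; Marchetti 65,739.43; Sato 174,462.33.
Rounded to nearest $10: Chaudhri $120,100; Okafor $84,700; Kowalski $154,230; Nwosu $332,490; Marchetti $65,740; Sato $174,460. Sum = $931,720.
Difference $931,730 − $931,720 = +$10 applied to largest days (Nwosu): Nwosu becomes $332,500.

Chaudhri: $120,100 | Okafor: $84,700 | Kowalski: $154,230 | Nwosu: $332,500 | Marchetti: $65,740 | Sato: $174,460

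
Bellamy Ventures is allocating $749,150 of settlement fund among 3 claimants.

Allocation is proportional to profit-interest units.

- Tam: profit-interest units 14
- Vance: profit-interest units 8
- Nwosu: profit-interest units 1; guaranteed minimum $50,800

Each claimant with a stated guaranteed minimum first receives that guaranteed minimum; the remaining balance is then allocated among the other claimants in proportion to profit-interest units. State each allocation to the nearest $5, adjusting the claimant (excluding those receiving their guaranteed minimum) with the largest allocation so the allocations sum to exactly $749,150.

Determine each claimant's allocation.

Guaranteed amounts: Nwosu $50,800. Balance $698,350.
Balance split over remaining profit-interest units 22: Tam 444,404.55 → $444,405; Vance 253,945.45 → $253,945.

Tam: $444,405 · Vance: $253,945 · Nwosu: $50,800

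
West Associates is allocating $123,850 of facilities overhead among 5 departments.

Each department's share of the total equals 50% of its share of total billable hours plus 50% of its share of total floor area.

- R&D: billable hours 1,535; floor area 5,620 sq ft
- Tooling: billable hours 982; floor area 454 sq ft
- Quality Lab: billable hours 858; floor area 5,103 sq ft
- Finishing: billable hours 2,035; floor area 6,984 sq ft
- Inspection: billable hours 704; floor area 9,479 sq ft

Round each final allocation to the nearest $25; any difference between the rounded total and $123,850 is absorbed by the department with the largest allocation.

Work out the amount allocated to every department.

Billable hours total 6,114; floor area total 27,640.
Blended shares (50% billable hours + 50% floor area): R&D 0.2272; Tooling 0.0885; Quality Lab 0.1625; Finishing 0.2928; Inspection 0.2290.
Raw shares: R&D 28,138.20; Tooling 10,963.23; Quality Lab 20,122.99; Finishing 36,258.32; Inspection 28,367.26.
After rounding ($25): R&D $28,150; Tooling $10,975; Quality Lab $20,125; Finishing $36,250; Inspection $28,375. Sum = $123,875.
Difference $123,850 − $123,875 = −$25 applied to largest allocation (Finishing): Finishing becomes $36,225.

R&D: $28,150; Tooling: $10,975; Quality Lab: $20,125; Finishing: $36,225; Inspection: $28,375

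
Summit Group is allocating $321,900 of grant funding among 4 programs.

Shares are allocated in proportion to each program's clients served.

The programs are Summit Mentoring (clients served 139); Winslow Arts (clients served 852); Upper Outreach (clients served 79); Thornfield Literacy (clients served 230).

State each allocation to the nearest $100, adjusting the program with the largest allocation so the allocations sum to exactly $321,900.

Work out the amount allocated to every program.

Summit Mentoring: $34,400 · Winslow Arts: $210,900 · Upper Outreach: $19,600 · Thornfield Literacy: $57,000

Clients served total: 1,300.
Unrounded shares: Summit Mentoring 139/1,300 × $321,900 = 34,418.54; Winslow Arts 852/1,300 × $321,900 = 210,968.31; Upper Outreach 79/1,300 × $321,900 = 19,561.62; Thornfield Literacy 230/1,300 × $321,900 = 56,951.54.
At nearest $100: Summit Mentoring $34,400; Winslow Arts $211,000; Upper Outreach $19,600; Thornfield Literacy $57,000. Sum = $322,000.
Difference $321,900 − $322,000 = −$100 applied to largest allocation (Winslow Arts): Winslow Arts becomes $210,900.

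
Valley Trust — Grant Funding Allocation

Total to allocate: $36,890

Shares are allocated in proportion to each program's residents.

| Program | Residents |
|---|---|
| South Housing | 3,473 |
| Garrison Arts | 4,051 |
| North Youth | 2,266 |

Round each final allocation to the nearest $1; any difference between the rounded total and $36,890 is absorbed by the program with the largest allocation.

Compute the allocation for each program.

South Housing: $13,087 | Garrison Arts: $15,264 | North Youth: $8,539

Total residents = 9,790.
Raw shares: South Housing 3,473/9,790 × $36,890 = 13,086.72; Garrison Arts 4,051/9,790 × $36,890 = 15,264.70; North Youth 2,266/9,790 × $36,890 = 8,538.58.
Rounded to nearest $1: South Housing $13,087; Garrison Arts $15,265; North Youth $8,539. Sum = $36,891.
Difference $36,890 − $36,891 = −$1 applied to largest allocation (Garrison Arts): Garrison Arts becomes $15,264.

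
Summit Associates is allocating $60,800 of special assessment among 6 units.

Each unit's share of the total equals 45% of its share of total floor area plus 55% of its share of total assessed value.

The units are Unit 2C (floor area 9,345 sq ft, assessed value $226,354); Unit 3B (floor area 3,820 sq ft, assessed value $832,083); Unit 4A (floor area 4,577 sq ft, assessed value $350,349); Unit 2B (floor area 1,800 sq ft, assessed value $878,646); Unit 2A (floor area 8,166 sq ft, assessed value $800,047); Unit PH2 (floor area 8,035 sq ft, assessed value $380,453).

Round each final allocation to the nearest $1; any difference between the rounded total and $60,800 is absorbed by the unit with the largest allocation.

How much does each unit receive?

Unit 2C: $9,336 | Unit 3B: $10,948 | Unit 4A: $6,882 | Unit 2B: $9,850 | Unit 2A: $13,965 | Unit PH2: $9,819

Totals — floor area 35,743, assessed value 3,467,932.
Composite weights (45% floor area + 55% assessed value): Unit 2C 0.1536; Unit 3B 0.1801; Unit 4A 0.1132; Unit 2B 0.1620; Unit 2A 0.2297; Unit PH2 0.1615.
Raw shares: Unit 2C 9,335.92; Unit 3B 10,947.55; Unit 4A 6,881.82; Unit 2B 9,850.30; Unit 2A 13,965.34; Unit PH2 9,819.08.
At nearest $1: Unit 2C $9,336; Unit 3B $10,948; Unit 4A $6,882; Unit 2B $9,850; Unit 2A $13,965; Unit PH2 $9,819. Sum = $60,800.
No rounding difference to absorb.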